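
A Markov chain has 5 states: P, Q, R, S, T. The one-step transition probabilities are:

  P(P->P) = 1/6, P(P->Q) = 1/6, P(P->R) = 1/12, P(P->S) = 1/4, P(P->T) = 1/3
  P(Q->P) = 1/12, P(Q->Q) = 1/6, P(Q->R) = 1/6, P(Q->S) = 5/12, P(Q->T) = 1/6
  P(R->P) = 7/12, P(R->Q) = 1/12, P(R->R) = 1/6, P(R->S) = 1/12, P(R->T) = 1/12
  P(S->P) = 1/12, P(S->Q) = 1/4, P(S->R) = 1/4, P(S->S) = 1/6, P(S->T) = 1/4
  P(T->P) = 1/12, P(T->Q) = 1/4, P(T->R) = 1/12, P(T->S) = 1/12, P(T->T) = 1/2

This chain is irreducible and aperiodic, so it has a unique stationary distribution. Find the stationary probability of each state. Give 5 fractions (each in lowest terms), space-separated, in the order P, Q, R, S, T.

The stationary distribution satisfies pi = pi * P, i.e.:
  pi_P = 1/6*pi_P + 1/12*pi_Q + 7/12*pi_R + 1/12*pi_S + 1/12*pi_T
  pi_Q = 1/6*pi_P + 1/6*pi_Q + 1/12*pi_R + 1/4*pi_S + 1/4*pi_T
  pi_R = 1/12*pi_P + 1/6*pi_Q + 1/6*pi_R + 1/4*pi_S + 1/12*pi_T
  pi_S = 1/4*pi_P + 5/12*pi_Q + 1/12*pi_R + 1/6*pi_S + 1/12*pi_T
  pi_T = 1/3*pi_P + 1/6*pi_Q + 1/12*pi_R + 1/4*pi_S + 1/2*pi_T
with normalization: pi_P + pi_Q + pi_R + pi_S + pi_T = 1.

Using the first 4 balance equations plus normalization, the linear system A*pi = b is:
  [-5/6, 1/12, 7/12, 1/12, 1/12] . pi = 0
  [1/6, -5/6, 1/12, 1/4, 1/4] . pi = 0
  [1/12, 1/6, -5/6, 1/4, 1/12] . pi = 0
  [1/4, 5/12, 1/12, -5/6, 1/12] . pi = 0
  [1, 1, 1, 1, 1] . pi = 1

Solving yields:
  pi_P = 989/5841
  pi_Q = 3428/17523
  pi_R = 229/1593
  pi_S = 3379/17523
  pi_T = 5230/17523

Verification (pi * P):
  989/5841*1/6 + 3428/17523*1/12 + 229/1593*7/12 + 3379/17523*1/12 + 5230/17523*1/12 = 989/5841 = pi_P  (ok)
  989/5841*1/6 + 3428/17523*1/6 + 229/1593*1/12 + 3379/17523*1/4 + 5230/17523*1/4 = 3428/17523 = pi_Q  (ok)
  989/5841*1/12 + 3428/17523*1/6 + 229/1593*1/6 + 3379/17523*1/4 + 5230/17523*1/12 = 229/1593 = pi_R  (ok)
  989/5841*1/4 + 3428/17523*5/12 + 229/1593*1/12 + 3379/17523*1/6 + 5230/17523*1/12 = 3379/17523 = pi_S  (ok)
  989/5841*1/3 + 3428/17523*1/6 + 229/1593*1/12 + 3379/17523*1/4 + 5230/17523*1/2 = 5230/17523 = pi_T  (ok)

Answer: 989/5841 3428/17523 229/1593 3379/17523 5230/17523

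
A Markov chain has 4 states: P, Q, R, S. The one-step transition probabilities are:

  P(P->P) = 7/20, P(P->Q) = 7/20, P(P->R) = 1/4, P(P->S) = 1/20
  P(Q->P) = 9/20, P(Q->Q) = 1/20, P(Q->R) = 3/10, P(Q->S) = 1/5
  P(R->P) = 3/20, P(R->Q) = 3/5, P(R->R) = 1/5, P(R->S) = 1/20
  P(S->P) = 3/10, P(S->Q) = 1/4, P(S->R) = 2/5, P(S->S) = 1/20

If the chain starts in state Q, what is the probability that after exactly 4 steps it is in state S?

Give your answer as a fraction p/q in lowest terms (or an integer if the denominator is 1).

Answer: 15059/160000

Derivation:
Computing P^4 by repeated multiplication:
P^1 =
  P: [7/20, 7/20, 1/4, 1/20]
  Q: [9/20, 1/20, 3/10, 1/5]
  R: [3/20, 3/5, 1/5, 1/20]
  S: [3/10, 1/4, 2/5, 1/20]
P^2 =
  P: [133/400, 121/400, 21/80, 41/400]
  Q: [57/200, 39/100, 107/400, 23/400]
  R: [147/400, 43/200, 111/400, 7/50]
  S: [117/400, 37/100, 1/4, 7/80]
P^3 =
  P: [2581/8000, 2517/8000, 2139/8000, 763/8000]
  Q: [2661/8000, 2353/8000, 1059/4000, 217/2000]
  R: [309/1000, 2727/8000, 2143/8000, 329/4000]
  S: [2661/8000, 1171/4000, 2153/8000, 211/2000]
P^4 =
  P: [10343/32000, 50067/160000, 42667/160000, 15551/160000]
  Q: [25683/80000, 3171/10000, 42839/160000, 15059/160000]
  R: [204/625, 49037/160000, 21279/80000, 16181/160000]
  S: [12807/40000, 2041/6400, 42721/160000, 7513/80000]

(P^4)[Q -> S] = 15059/160000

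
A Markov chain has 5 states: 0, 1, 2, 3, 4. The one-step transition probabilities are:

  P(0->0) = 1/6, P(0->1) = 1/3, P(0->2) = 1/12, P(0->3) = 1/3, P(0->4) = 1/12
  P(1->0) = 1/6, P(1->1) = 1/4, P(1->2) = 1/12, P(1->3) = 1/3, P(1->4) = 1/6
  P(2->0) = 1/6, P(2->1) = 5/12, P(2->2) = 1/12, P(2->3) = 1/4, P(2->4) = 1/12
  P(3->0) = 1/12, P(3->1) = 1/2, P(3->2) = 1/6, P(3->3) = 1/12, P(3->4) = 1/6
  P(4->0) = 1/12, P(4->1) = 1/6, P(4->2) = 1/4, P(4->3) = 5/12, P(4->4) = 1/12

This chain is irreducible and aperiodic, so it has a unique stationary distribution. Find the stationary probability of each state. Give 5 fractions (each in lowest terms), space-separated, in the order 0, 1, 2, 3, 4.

Answer: 3787/28417 9606/28417 3634/28417 7589/28417 21/157

Derivation:
The stationary distribution satisfies pi = pi * P, i.e.:
  pi_0 = 1/6*pi_0 + 1/6*pi_1 + 1/6*pi_2 + 1/12*pi_3 + 1/12*pi_4
  pi_1 = 1/3*pi_0 + 1/4*pi_1 + 5/12*pi_2 + 1/2*pi_3 + 1/6*pi_4
  pi_2 = 1/12*pi_0 + 1/12*pi_1 + 1/12*pi_2 + 1/6*pi_3 + 1/4*pi_4
  pi_3 = 1/3*pi_0 + 1/3*pi_1 + 1/4*pi_2 + 1/12*pi_3 + 5/12*pi_4
  pi_4 = 1/12*pi_0 + 1/6*pi_1 + 1/12*pi_2 + 1/6*pi_3 + 1/12*pi_4
with normalization: pi_0 + pi_1 + pi_2 + pi_3 + pi_4 = 1.

Using the first 4 balance equations plus normalization, the linear system A*pi = b is:
  [-5/6, 1/6, 1/6, 1/12, 1/12] . pi = 0
  [1/3, -3/4, 5/12, 1/2, 1/6] . pi = 0
  [1/12, 1/12, -11/12, 1/6, 1/4] . pi = 0
  [1/3, 1/3, 1/4, -11/12, 5/12] . pi = 0
  [1, 1, 1, 1, 1] . pi = 1

Solving yields:
  pi_0 = 3787/28417
  pi_1 = 9606/28417
  pi_2 = 3634/28417
  pi_3 = 7589/28417
  pi_4 = 21/157

Verification (pi * P):
  3787/28417*1/6 + 9606/28417*1/6 + 3634/28417*1/6 + 7589/28417*1/12 + 21/157*1/12 = 3787/28417 = pi_0  (ok)
  3787/28417*1/3 + 9606/28417*1/4 + 3634/28417*5/12 + 7589/28417*1/2 + 21/157*1/6 = 9606/28417 = pi_1  (ok)
  3787/28417*1/12 + 9606/28417*1/12 + 3634/28417*1/12 + 7589/28417*1/6 + 21/157*1/4 = 3634/28417 = pi_2  (ok)
  3787/28417*1/3 + 9606/28417*1/3 + 3634/28417*1/4 + 7589/28417*1/12 + 21/157*5/12 = 7589/28417 = pi_3  (ok)
  3787/28417*1/12 + 9606/28417*1/6 + 3634/28417*1/12 + 7589/28417*1/6 + 21/157*1/12 = 21/157 = pi_4  (ok)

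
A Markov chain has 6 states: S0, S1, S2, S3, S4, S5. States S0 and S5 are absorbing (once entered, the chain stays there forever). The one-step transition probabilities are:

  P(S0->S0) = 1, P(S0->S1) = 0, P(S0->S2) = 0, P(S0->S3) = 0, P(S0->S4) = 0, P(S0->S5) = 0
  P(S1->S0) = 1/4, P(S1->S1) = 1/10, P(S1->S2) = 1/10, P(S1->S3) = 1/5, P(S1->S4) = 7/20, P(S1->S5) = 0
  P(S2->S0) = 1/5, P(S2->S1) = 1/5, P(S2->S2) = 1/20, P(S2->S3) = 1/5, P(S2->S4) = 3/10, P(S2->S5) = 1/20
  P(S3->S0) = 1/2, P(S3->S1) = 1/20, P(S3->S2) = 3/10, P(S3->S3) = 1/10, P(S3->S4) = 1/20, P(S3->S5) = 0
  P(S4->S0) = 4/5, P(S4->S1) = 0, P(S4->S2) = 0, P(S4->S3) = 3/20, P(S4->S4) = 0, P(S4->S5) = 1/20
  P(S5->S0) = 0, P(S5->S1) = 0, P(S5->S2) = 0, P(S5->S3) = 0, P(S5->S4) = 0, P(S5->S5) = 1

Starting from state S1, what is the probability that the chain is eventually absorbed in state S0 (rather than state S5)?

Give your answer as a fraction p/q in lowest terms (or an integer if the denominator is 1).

Answer: 6675/6941

Derivation:
Let a_i = P(absorbed in S0 | start in state i).
Boundary conditions: a_S0 = 1, a_S5 = 0.
For each transient state i, a_i = sum_j P(i->j) * a_j:
  a_S1 = 1/4*a_S0 + 1/10*a_S1 + 1/10*a_S2 + 1/5*a_S3 + 7/20*a_S4 + 0*a_S5
  a_S2 = 1/5*a_S0 + 1/5*a_S1 + 1/20*a_S2 + 1/5*a_S3 + 3/10*a_S4 + 1/20*a_S5
  a_S3 = 1/2*a_S0 + 1/20*a_S1 + 3/10*a_S2 + 1/10*a_S3 + 1/20*a_S4 + 0*a_S5
  a_S4 = 4/5*a_S0 + 0*a_S1 + 0*a_S2 + 3/20*a_S3 + 0*a_S4 + 1/20*a_S5

Substituting a_S0 = 1 and a_S5 = 0, rearrange to (I - Q) a = r where r[i] = P(i -> S0):
  [9/10, -1/10, -1/5, -7/20] . (a_S1, a_S2, a_S3, a_S4) = 1/4
  [-1/5, 19/20, -1/5, -3/10] . (a_S1, a_S2, a_S3, a_S4) = 1/5
  [-1/20, -3/10, 9/10, -1/20] . (a_S1, a_S2, a_S3, a_S4) = 1/2
  [0, 0, -3/20, 1] . (a_S1, a_S2, a_S3, a_S4) = 4/5

Solving yields:
  a_S1 = 6675/6941
  a_S2 = 6350/6941
  a_S3 = 6708/6941
  a_S4 = 6559/6941

Starting state is S1, so the absorption probability is a_S1 = 6675/6941.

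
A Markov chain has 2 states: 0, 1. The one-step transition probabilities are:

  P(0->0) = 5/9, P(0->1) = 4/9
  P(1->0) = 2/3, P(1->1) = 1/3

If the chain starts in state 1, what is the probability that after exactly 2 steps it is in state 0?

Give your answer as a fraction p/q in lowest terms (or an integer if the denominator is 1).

Answer: 16/27

Derivation:
Computing P^2 by repeated multiplication:
P^1 =
  0: [5/9, 4/9]
  1: [2/3, 1/3]
P^2 =
  0: [49/81, 32/81]
  1: [16/27, 11/27]

(P^2)[1 -> 0] = 16/27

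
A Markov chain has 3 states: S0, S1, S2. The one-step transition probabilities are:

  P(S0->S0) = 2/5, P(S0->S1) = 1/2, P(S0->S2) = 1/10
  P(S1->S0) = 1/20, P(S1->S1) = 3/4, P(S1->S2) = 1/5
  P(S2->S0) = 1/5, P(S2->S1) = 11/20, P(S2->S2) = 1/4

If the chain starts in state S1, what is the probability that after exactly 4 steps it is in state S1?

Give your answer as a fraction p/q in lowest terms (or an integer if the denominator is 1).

Computing P^4 by repeated multiplication:
P^1 =
  S0: [2/5, 1/2, 1/10]
  S1: [1/20, 3/4, 1/5]
  S2: [1/5, 11/20, 1/4]
P^2 =
  S0: [41/200, 63/100, 33/200]
  S1: [39/400, 279/400, 41/200]
  S2: [63/400, 13/20, 77/400]
P^3 =
  S0: [293/2000, 2663/4000, 751/4000]
  S1: [919/8000, 5477/8000, 401/2000]
  S2: [67/500, 5377/8000, 1551/8000]
P^4 =
  S0: [2071/16000, 27033/40000, 15579/80000]
  S1: [3849/32000, 108989/160000, 15883/80000]
  S2: [20157/160000, 27109/40000, 31407/160000]

(P^4)[S1 -> S1] = 108989/160000

Answer: 108989/160000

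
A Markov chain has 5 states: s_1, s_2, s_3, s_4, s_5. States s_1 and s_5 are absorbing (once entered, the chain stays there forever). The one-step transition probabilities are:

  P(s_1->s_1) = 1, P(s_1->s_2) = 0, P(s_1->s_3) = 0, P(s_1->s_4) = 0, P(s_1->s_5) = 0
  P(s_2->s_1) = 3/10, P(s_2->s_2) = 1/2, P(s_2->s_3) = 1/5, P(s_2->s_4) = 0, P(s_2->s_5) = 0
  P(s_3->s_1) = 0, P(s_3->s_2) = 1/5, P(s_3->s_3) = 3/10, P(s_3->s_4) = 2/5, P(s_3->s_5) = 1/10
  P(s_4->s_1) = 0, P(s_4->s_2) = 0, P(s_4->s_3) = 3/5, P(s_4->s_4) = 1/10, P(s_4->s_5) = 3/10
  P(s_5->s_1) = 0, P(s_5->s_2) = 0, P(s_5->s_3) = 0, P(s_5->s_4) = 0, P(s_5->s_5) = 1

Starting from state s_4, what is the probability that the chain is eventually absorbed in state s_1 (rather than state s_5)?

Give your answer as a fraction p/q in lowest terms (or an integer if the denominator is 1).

Let a_i = P(absorbed in s_1 | start in state i).
Boundary conditions: a_s_1 = 1, a_s_5 = 0.
For each transient state i, a_i = sum_j P(i->j) * a_j:
  a_s_2 = 3/10*a_s_1 + 1/2*a_s_2 + 1/5*a_s_3 + 0*a_s_4 + 0*a_s_5
  a_s_3 = 0*a_s_1 + 1/5*a_s_2 + 3/10*a_s_3 + 2/5*a_s_4 + 1/10*a_s_5
  a_s_4 = 0*a_s_1 + 0*a_s_2 + 3/5*a_s_3 + 1/10*a_s_4 + 3/10*a_s_5

Substituting a_s_1 = 1 and a_s_5 = 0, rearrange to (I - Q) a = r where r[i] = P(i -> s_1):
  [1/2, -1/5, 0] . (a_s_2, a_s_3, a_s_4) = 3/10
  [-1/5, 7/10, -2/5] . (a_s_2, a_s_3, a_s_4) = 0
  [0, -3/5, 9/10] . (a_s_2, a_s_3, a_s_4) = 0

Solving yields:
  a_s_2 = 39/53
  a_s_3 = 18/53
  a_s_4 = 12/53

Starting state is s_4, so the absorption probability is a_s_4 = 12/53.

Answer: 12/53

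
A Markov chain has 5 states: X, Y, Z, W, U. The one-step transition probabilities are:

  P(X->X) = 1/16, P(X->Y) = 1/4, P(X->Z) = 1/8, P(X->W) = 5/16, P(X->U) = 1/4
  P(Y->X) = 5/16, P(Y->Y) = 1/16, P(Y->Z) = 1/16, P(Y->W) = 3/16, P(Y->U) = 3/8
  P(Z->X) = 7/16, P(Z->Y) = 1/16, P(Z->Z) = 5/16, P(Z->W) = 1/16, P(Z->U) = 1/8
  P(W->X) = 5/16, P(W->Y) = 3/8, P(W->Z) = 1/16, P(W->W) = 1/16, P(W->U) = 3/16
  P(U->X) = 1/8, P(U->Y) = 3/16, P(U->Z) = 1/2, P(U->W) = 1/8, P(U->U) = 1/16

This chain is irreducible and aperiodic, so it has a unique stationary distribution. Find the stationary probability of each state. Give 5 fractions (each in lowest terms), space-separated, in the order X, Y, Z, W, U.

Answer: 1965/8114 8867/48684 3557/16228 3851/24342 1609/8114

Derivation:
The stationary distribution satisfies pi = pi * P, i.e.:
  pi_X = 1/16*pi_X + 5/16*pi_Y + 7/16*pi_Z + 5/16*pi_W + 1/8*pi_U
  pi_Y = 1/4*pi_X + 1/16*pi_Y + 1/16*pi_Z + 3/8*pi_W + 3/16*pi_U
  pi_Z = 1/8*pi_X + 1/16*pi_Y + 5/16*pi_Z + 1/16*pi_W + 1/2*pi_U
  pi_W = 5/16*pi_X + 3/16*pi_Y + 1/16*pi_Z + 1/16*pi_W + 1/8*pi_U
  pi_U = 1/4*pi_X + 3/8*pi_Y + 1/8*pi_Z + 3/16*pi_W + 1/16*pi_U
with normalization: pi_X + pi_Y + pi_Z + pi_W + pi_U = 1.

Using the first 4 balance equations plus normalization, the linear system A*pi = b is:
  [-15/16, 5/16, 7/16, 5/16, 1/8] . pi = 0
  [1/4, -15/16, 1/16, 3/8, 3/16] . pi = 0
  [1/8, 1/16, -11/16, 1/16, 1/2] . pi = 0
  [5/16, 3/16, 1/16, -15/16, 1/8] . pi = 0
  [1, 1, 1, 1, 1] . pi = 1

Solving yields:
  pi_X = 1965/8114
  pi_Y = 8867/48684
  pi_Z = 3557/16228
  pi_W = 3851/24342
  pi_U = 1609/8114

Verification (pi * P):
  1965/8114*1/16 + 8867/48684*5/16 + 3557/16228*7/16 + 3851/24342*5/16 + 1609/8114*1/8 = 1965/8114 = pi_X  (ok)
  1965/8114*1/4 + 8867/48684*1/16 + 3557/16228*1/16 + 3851/24342*3/8 + 1609/8114*3/16 = 8867/48684 = pi_Y  (ok)
  1965/8114*1/8 + 8867/48684*1/16 + 3557/16228*5/16 + 3851/24342*1/16 + 1609/8114*1/2 = 3557/16228 = pi_Z  (ok)
  1965/8114*5/16 + 8867/48684*3/16 + 3557/16228*1/16 + 3851/24342*1/16 + 1609/8114*1/8 = 3851/24342 = pi_W  (ok)
  1965/8114*1/4 + 8867/48684*3/8 + 3557/16228*1/8 + 3851/24342*3/16 + 1609/8114*1/16 = 1609/8114 = pi_U  (ok)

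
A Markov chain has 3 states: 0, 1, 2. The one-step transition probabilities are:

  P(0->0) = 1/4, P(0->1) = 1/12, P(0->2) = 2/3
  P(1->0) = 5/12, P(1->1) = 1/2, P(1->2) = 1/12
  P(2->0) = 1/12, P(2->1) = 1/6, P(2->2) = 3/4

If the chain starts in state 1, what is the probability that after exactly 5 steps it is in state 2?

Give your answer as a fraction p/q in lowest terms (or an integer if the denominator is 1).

Answer: 2011/3456

Derivation:
Computing P^5 by repeated multiplication:
P^1 =
  0: [1/4, 1/12, 2/3]
  1: [5/12, 1/2, 1/12]
  2: [1/12, 1/6, 3/4]
P^2 =
  0: [11/72, 25/144, 97/144]
  1: [23/72, 43/144, 55/144]
  2: [11/72, 31/144, 91/144]
P^3 =
  0: [1/6, 61/288, 179/288]
  1: [17/72, 23/96, 151/288]
  2: [13/72, 65/288, 19/32]
P^4 =
  0: [157/864, 193/864, 257/432]
  1: [175/864, 49/216, 493/864]
  2: [163/864, 49/216, 505/864]
P^5 =
  0: [325/1728, 781/3456, 75/128]
  1: [37/192, 779/3456, 2011/3456]
  2: [329/1728, 29/128, 2015/3456]

(P^5)[1 -> 2] = 2011/3456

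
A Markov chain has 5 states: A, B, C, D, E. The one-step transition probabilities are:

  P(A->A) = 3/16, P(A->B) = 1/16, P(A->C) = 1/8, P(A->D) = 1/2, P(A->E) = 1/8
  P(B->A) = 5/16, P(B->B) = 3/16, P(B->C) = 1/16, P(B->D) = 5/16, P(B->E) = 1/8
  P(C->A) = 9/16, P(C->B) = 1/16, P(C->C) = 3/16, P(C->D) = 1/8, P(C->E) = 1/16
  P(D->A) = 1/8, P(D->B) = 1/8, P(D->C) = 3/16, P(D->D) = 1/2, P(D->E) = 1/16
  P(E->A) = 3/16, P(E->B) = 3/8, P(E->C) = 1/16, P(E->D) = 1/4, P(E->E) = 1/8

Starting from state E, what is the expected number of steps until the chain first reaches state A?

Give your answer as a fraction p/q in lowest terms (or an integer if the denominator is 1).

Let h_i = expected steps to first reach A from state i.
Boundary: h_A = 0.
First-step equations for the other states:
  h_B = 1 + 5/16*h_A + 3/16*h_B + 1/16*h_C + 5/16*h_D + 1/8*h_E
  h_C = 1 + 9/16*h_A + 1/16*h_B + 3/16*h_C + 1/8*h_D + 1/16*h_E
  h_D = 1 + 1/8*h_A + 1/8*h_B + 3/16*h_C + 1/2*h_D + 1/16*h_E
  h_E = 1 + 3/16*h_A + 3/8*h_B + 1/16*h_C + 1/4*h_D + 1/8*h_E

Substituting h_A = 0 and rearranging gives the linear system (I - Q) h = 1:
  [13/16, -1/16, -5/16, -1/8] . (h_B, h_C, h_D, h_E) = 1
  [-1/16, 13/16, -1/8, -1/16] . (h_B, h_C, h_D, h_E) = 1
  [-1/8, -3/16, 1/2, -1/16] . (h_B, h_C, h_D, h_E) = 1
  [-3/8, -1/16, -1/4, 7/8] . (h_B, h_C, h_D, h_E) = 1

Solving yields:
  h_B = 4352/1155
  h_C = 32048/12705
  h_D = 18688/4235
  h_E = 53344/12705

Starting state is E, so the expected hitting time is h_E = 53344/12705.

Answer: 53344/12705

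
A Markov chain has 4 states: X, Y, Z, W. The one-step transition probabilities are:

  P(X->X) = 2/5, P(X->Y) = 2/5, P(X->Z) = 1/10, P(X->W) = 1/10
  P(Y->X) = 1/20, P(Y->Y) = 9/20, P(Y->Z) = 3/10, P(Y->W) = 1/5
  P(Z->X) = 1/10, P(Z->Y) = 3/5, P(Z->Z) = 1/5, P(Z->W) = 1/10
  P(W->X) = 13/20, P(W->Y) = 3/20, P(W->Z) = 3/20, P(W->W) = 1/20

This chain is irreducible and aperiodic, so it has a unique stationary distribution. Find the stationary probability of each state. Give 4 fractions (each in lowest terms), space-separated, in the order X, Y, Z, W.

Answer: 769/3509 1510/3509 752/3509 478/3509

Derivation:
The stationary distribution satisfies pi = pi * P, i.e.:
  pi_X = 2/5*pi_X + 1/20*pi_Y + 1/10*pi_Z + 13/20*pi_W
  pi_Y = 2/5*pi_X + 9/20*pi_Y + 3/5*pi_Z + 3/20*pi_W
  pi_Z = 1/10*pi_X + 3/10*pi_Y + 1/5*pi_Z + 3/20*pi_W
  pi_W = 1/10*pi_X + 1/5*pi_Y + 1/10*pi_Z + 1/20*pi_W
with normalization: pi_X + pi_Y + pi_Z + pi_W = 1.

Using the first 3 balance equations plus normalization, the linear system A*pi = b is:
  [-3/5, 1/20, 1/10, 13/20] . pi = 0
  [2/5, -11/20, 3/5, 3/20] . pi = 0
  [1/10, 3/10, -4/5, 3/20] . pi = 0
  [1, 1, 1, 1] . pi = 1

Solving yields:
  pi_X = 769/3509
  pi_Y = 1510/3509
  pi_Z = 752/3509
  pi_W = 478/3509

Verification (pi * P):
  769/3509*2/5 + 1510/3509*1/20 + 752/3509*1/10 + 478/3509*13/20 = 769/3509 = pi_X  (ok)
  769/3509*2/5 + 1510/3509*9/20 + 752/3509*3/5 + 478/3509*3/20 = 1510/3509 = pi_Y  (ok)
  769/3509*1/10 + 1510/3509*3/10 + 752/3509*1/5 + 478/3509*3/20 = 752/3509 = pi_Z  (ok)
  769/3509*1/10 + 1510/3509*1/5 + 752/3509*1/10 + 478/3509*1/20 = 478/3509 = pi_W  (ok)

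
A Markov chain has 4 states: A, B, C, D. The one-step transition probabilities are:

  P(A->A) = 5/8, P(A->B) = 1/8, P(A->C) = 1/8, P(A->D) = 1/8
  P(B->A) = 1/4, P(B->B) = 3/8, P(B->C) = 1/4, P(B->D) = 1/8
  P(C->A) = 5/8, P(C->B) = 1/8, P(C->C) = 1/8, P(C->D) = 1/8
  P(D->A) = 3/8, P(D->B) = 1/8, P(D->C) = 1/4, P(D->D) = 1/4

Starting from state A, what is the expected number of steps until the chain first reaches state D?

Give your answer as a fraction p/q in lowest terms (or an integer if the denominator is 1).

Let h_i = expected steps to first reach D from state i.
Boundary: h_D = 0.
First-step equations for the other states:
  h_A = 1 + 5/8*h_A + 1/8*h_B + 1/8*h_C + 1/8*h_D
  h_B = 1 + 1/4*h_A + 3/8*h_B + 1/4*h_C + 1/8*h_D
  h_C = 1 + 5/8*h_A + 1/8*h_B + 1/8*h_C + 1/8*h_D

Substituting h_D = 0 and rearranging gives the linear system (I - Q) h = 1:
  [3/8, -1/8, -1/8] . (h_A, h_B, h_C) = 1
  [-1/4, 5/8, -1/4] . (h_A, h_B, h_C) = 1
  [-5/8, -1/8, 7/8] . (h_A, h_B, h_C) = 1

Solving yields:
  h_A = 8
  h_B = 8
  h_C = 8

Starting state is A, so the expected hitting time is h_A = 8.

Answer: 8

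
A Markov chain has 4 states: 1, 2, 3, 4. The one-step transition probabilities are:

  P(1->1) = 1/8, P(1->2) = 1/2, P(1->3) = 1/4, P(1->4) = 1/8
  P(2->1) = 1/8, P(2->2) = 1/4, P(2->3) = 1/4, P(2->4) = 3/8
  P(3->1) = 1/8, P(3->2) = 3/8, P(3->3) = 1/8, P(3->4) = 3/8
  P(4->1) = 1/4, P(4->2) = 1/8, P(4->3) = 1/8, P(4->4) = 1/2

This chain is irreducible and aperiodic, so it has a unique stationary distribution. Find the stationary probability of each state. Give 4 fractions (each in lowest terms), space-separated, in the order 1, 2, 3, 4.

The stationary distribution satisfies pi = pi * P, i.e.:
  pi_1 = 1/8*pi_1 + 1/8*pi_2 + 1/8*pi_3 + 1/4*pi_4
  pi_2 = 1/2*pi_1 + 1/4*pi_2 + 3/8*pi_3 + 1/8*pi_4
  pi_3 = 1/4*pi_1 + 1/4*pi_2 + 1/8*pi_3 + 1/8*pi_4
  pi_4 = 1/8*pi_1 + 3/8*pi_2 + 3/8*pi_3 + 1/2*pi_4
with normalization: pi_1 + pi_2 + pi_3 + pi_4 = 1.

Using the first 3 balance equations plus normalization, the linear system A*pi = b is:
  [-7/8, 1/8, 1/8, 1/4] . pi = 0
  [1/2, -3/4, 3/8, 1/8] . pi = 0
  [1/4, 1/4, -7/8, 1/8] . pi = 0
  [1, 1, 1, 1] . pi = 1

Solving yields:
  pi_1 = 5/29
  pi_2 = 70/261
  pi_3 = 47/261
  pi_4 = 11/29

Verification (pi * P):
  5/29*1/8 + 70/261*1/8 + 47/261*1/8 + 11/29*1/4 = 5/29 = pi_1  (ok)
  5/29*1/2 + 70/261*1/4 + 47/261*3/8 + 11/29*1/8 = 70/261 = pi_2  (ok)
  5/29*1/4 + 70/261*1/4 + 47/261*1/8 + 11/29*1/8 = 47/261 = pi_3  (ok)
  5/29*1/8 + 70/261*3/8 + 47/261*3/8 + 11/29*1/2 = 11/29 = pi_4  (ok)

Answer: 5/29 70/261 47/261 11/29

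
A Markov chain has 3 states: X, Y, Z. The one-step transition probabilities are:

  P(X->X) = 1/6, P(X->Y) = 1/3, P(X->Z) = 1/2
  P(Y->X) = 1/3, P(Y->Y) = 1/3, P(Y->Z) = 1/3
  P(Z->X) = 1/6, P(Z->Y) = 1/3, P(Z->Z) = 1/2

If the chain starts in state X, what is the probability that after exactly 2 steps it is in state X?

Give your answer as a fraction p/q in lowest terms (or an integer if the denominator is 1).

Computing P^2 by repeated multiplication:
P^1 =
  X: [1/6, 1/3, 1/2]
  Y: [1/3, 1/3, 1/3]
  Z: [1/6, 1/3, 1/2]
P^2 =
  X: [2/9, 1/3, 4/9]
  Y: [2/9, 1/3, 4/9]
  Z: [2/9, 1/3, 4/9]

(P^2)[X -> X] = 2/9

Answer: 2/9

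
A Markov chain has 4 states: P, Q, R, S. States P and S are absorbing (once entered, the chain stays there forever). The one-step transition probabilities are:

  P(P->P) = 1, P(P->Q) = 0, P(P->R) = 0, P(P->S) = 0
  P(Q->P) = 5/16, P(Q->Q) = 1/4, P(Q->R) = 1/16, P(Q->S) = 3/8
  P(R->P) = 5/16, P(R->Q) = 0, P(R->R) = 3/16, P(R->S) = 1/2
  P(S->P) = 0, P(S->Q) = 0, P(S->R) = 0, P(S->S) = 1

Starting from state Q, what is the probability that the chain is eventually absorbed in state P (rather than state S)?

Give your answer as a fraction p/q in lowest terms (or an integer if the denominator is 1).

Answer: 35/78

Derivation:
Let a_i = P(absorbed in P | start in state i).
Boundary conditions: a_P = 1, a_S = 0.
For each transient state i, a_i = sum_j P(i->j) * a_j:
  a_Q = 5/16*a_P + 1/4*a_Q + 1/16*a_R + 3/8*a_S
  a_R = 5/16*a_P + 0*a_Q + 3/16*a_R + 1/2*a_S

Substituting a_P = 1 and a_S = 0, rearrange to (I - Q) a = r where r[i] = P(i -> P):
  [3/4, -1/16] . (a_Q, a_R) = 5/16
  [0, 13/16] . (a_Q, a_R) = 5/16

Solving yields:
  a_Q = 35/78
  a_R = 5/13

Starting state is Q, so the absorption probability is a_Q = 35/78.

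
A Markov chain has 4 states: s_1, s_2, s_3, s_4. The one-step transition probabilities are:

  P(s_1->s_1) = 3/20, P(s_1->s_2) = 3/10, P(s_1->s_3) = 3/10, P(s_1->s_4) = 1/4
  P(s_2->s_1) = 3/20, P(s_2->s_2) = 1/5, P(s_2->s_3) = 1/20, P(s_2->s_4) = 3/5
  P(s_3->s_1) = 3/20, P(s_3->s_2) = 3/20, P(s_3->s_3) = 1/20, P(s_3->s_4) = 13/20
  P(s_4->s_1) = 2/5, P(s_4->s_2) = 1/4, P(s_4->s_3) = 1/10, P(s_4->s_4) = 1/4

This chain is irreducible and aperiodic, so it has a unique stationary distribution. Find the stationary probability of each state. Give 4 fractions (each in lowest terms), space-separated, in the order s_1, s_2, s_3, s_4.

Answer: 2822/11455 2719/11455 1499/11455 883/2291

Derivation:
The stationary distribution satisfies pi = pi * P, i.e.:
  pi_s_1 = 3/20*pi_s_1 + 3/20*pi_s_2 + 3/20*pi_s_3 + 2/5*pi_s_4
  pi_s_2 = 3/10*pi_s_1 + 1/5*pi_s_2 + 3/20*pi_s_3 + 1/4*pi_s_4
  pi_s_3 = 3/10*pi_s_1 + 1/20*pi_s_2 + 1/20*pi_s_3 + 1/10*pi_s_4
  pi_s_4 = 1/4*pi_s_1 + 3/5*pi_s_2 + 13/20*pi_s_3 + 1/4*pi_s_4
with normalization: pi_s_1 + pi_s_2 + pi_s_3 + pi_s_4 = 1.

Using the first 3 balance equations plus normalization, the linear system A*pi = b is:
  [-17/20, 3/20, 3/20, 2/5] . pi = 0
  [3/10, -4/5, 3/20, 1/4] . pi = 0
  [3/10, 1/20, -19/20, 1/10] . pi = 0
  [1, 1, 1, 1] . pi = 1

Solving yields:
  pi_s_1 = 2822/11455
  pi_s_2 = 2719/11455
  pi_s_3 = 1499/11455
  pi_s_4 = 883/2291

Verification (pi * P):
  2822/11455*3/20 + 2719/11455*3/20 + 1499/11455*3/20 + 883/2291*2/5 = 2822/11455 = pi_s_1  (ok)
  2822/11455*3/10 + 2719/11455*1/5 + 1499/11455*3/20 + 883/2291*1/4 = 2719/11455 = pi_s_2  (ok)
  2822/11455*3/10 + 2719/11455*1/20 + 1499/11455*1/20 + 883/2291*1/10 = 1499/11455 = pi_s_3  (ok)
  2822/11455*1/4 + 2719/11455*3/5 + 1499/11455*13/20 + 883/2291*1/4 = 883/2291 = pi_s_4  (ok)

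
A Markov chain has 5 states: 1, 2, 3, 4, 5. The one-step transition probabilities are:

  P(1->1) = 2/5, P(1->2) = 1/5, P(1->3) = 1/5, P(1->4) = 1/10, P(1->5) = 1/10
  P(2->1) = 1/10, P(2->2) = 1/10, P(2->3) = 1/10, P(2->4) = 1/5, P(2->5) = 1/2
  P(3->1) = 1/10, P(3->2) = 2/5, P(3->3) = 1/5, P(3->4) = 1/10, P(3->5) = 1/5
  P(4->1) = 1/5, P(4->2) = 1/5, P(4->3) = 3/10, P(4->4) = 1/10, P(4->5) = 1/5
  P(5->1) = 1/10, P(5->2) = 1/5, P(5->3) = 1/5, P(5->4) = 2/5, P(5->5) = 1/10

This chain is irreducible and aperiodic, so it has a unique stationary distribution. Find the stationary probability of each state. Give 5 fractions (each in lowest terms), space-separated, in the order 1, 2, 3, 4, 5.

The stationary distribution satisfies pi = pi * P, i.e.:
  pi_1 = 2/5*pi_1 + 1/10*pi_2 + 1/10*pi_3 + 1/5*pi_4 + 1/10*pi_5
  pi_2 = 1/5*pi_1 + 1/10*pi_2 + 2/5*pi_3 + 1/5*pi_4 + 1/5*pi_5
  pi_3 = 1/5*pi_1 + 1/10*pi_2 + 1/5*pi_3 + 3/10*pi_4 + 1/5*pi_5
  pi_4 = 1/10*pi_1 + 1/5*pi_2 + 1/10*pi_3 + 1/10*pi_4 + 2/5*pi_5
  pi_5 = 1/10*pi_1 + 1/2*pi_2 + 1/5*pi_3 + 1/5*pi_4 + 1/10*pi_5
with normalization: pi_1 + pi_2 + pi_3 + pi_4 + pi_5 = 1.

Using the first 4 balance equations plus normalization, the linear system A*pi = b is:
  [-3/5, 1/10, 1/10, 1/5, 1/10] . pi = 0
  [1/5, -9/10, 2/5, 1/5, 1/5] . pi = 0
  [1/5, 1/10, -4/5, 3/10, 1/5] . pi = 0
  [1/10, 1/5, 1/10, -9/10, 2/5] . pi = 0
  [1, 1, 1, 1, 1] . pi = 1

Solving yields:
  pi_1 = 1833/10787
  pi_2 = 2348/10787
  pi_3 = 2127/10787
  pi_4 = 292/1541
  pi_5 = 2435/10787

Verification (pi * P):
  1833/10787*2/5 + 2348/10787*1/10 + 2127/10787*1/10 + 292/1541*1/5 + 2435/10787*1/10 = 1833/10787 = pi_1  (ok)
  1833/10787*1/5 + 2348/10787*1/10 + 2127/10787*2/5 + 292/1541*1/5 + 2435/10787*1/5 = 2348/10787 = pi_2  (ok)
  1833/10787*1/5 + 2348/10787*1/10 + 2127/10787*1/5 + 292/1541*3/10 + 2435/10787*1/5 = 2127/10787 = pi_3  (ok)
  1833/10787*1/10 + 2348/10787*1/5 + 2127/10787*1/10 + 292/1541*1/10 + 2435/10787*2/5 = 292/1541 = pi_4  (ok)
  1833/10787*1/10 + 2348/10787*1/2 + 2127/10787*1/5 + 292/1541*1/5 + 2435/10787*1/10 = 2435/10787 = pi_5  (ok)

Answer: 1833/10787 2348/10787 2127/10787 292/1541 2435/10787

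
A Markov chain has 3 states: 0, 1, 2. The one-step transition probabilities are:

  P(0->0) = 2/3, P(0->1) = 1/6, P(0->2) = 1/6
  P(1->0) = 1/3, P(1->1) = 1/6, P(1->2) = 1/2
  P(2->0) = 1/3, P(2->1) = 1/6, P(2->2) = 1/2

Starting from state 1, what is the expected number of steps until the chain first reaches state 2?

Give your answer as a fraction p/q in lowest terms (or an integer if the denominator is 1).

Let h_i = expected steps to first reach 2 from state i.
Boundary: h_2 = 0.
First-step equations for the other states:
  h_0 = 1 + 2/3*h_0 + 1/6*h_1 + 1/6*h_2
  h_1 = 1 + 1/3*h_0 + 1/6*h_1 + 1/2*h_2

Substituting h_2 = 0 and rearranging gives the linear system (I - Q) h = 1:
  [1/3, -1/6] . (h_0, h_1) = 1
  [-1/3, 5/6] . (h_0, h_1) = 1

Solving yields:
  h_0 = 9/2
  h_1 = 3

Starting state is 1, so the expected hitting time is h_1 = 3.

Answer: 3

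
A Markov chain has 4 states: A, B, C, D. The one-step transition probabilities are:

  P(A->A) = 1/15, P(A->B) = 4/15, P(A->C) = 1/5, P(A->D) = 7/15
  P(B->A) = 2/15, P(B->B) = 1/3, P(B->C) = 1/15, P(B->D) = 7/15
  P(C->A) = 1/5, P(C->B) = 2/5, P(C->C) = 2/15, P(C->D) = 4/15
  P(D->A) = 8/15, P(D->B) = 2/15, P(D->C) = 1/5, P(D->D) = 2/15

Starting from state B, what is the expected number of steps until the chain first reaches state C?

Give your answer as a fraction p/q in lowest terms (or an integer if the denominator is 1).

Answer: 400/59

Derivation:
Let h_i = expected steps to first reach C from state i.
Boundary: h_C = 0.
First-step equations for the other states:
  h_A = 1 + 1/15*h_A + 4/15*h_B + 1/5*h_C + 7/15*h_D
  h_B = 1 + 2/15*h_A + 1/3*h_B + 1/15*h_C + 7/15*h_D
  h_D = 1 + 8/15*h_A + 2/15*h_B + 1/5*h_C + 2/15*h_D

Substituting h_C = 0 and rearranging gives the linear system (I - Q) h = 1:
  [14/15, -4/15, -7/15] . (h_A, h_B, h_D) = 1
  [-2/15, 2/3, -7/15] . (h_A, h_B, h_D) = 1
  [-8/15, -2/15, 13/15] . (h_A, h_B, h_D) = 1

Solving yields:
  h_A = 350/59
  h_B = 400/59
  h_D = 345/59

Starting state is B, so the expected hitting time is h_B = 400/59.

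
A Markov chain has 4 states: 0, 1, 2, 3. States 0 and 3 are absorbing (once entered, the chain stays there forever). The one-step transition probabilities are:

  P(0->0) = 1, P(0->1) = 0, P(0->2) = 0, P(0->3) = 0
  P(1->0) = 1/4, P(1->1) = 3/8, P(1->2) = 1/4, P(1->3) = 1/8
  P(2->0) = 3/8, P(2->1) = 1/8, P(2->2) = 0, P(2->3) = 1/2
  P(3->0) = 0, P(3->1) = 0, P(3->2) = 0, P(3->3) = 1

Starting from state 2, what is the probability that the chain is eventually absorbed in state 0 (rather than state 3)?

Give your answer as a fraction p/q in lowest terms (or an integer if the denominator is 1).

Answer: 17/38

Derivation:
Let a_i = P(absorbed in 0 | start in state i).
Boundary conditions: a_0 = 1, a_3 = 0.
For each transient state i, a_i = sum_j P(i->j) * a_j:
  a_1 = 1/4*a_0 + 3/8*a_1 + 1/4*a_2 + 1/8*a_3
  a_2 = 3/8*a_0 + 1/8*a_1 + 0*a_2 + 1/2*a_3

Substituting a_0 = 1 and a_3 = 0, rearrange to (I - Q) a = r where r[i] = P(i -> 0):
  [5/8, -1/4] . (a_1, a_2) = 1/4
  [-1/8, 1] . (a_1, a_2) = 3/8

Solving yields:
  a_1 = 11/19
  a_2 = 17/38

Starting state is 2, so the absorption probability is a_2 = 17/38.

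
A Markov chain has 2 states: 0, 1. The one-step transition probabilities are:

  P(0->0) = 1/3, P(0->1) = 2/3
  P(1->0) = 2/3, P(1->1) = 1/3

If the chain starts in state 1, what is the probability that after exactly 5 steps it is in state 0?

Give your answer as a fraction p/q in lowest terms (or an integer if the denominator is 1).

Answer: 122/243

Derivation:
Computing P^5 by repeated multiplication:
P^1 =
  0: [1/3, 2/3]
  1: [2/3, 1/3]
P^2 =
  0: [5/9, 4/9]
  1: [4/9, 5/9]
P^3 =
  0: [13/27, 14/27]
  1: [14/27, 13/27]
P^4 =
  0: [41/81, 40/81]
  1: [40/81, 41/81]
P^5 =
  0: [121/243, 122/243]
  1: [122/243, 121/243]

(P^5)[1 -> 0] = 122/243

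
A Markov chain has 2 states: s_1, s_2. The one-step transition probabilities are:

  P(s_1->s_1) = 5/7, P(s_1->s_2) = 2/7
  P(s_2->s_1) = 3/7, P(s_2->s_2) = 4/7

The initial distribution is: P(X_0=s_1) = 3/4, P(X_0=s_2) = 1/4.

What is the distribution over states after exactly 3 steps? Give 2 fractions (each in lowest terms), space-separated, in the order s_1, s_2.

Answer: 207/343 136/343

Derivation:
Propagating the distribution step by step (d_{t+1} = d_t * P):
d_0 = (s_1=3/4, s_2=1/4)
  d_1[s_1] = 3/4*5/7 + 1/4*3/7 = 9/14
  d_1[s_2] = 3/4*2/7 + 1/4*4/7 = 5/14
d_1 = (s_1=9/14, s_2=5/14)
  d_2[s_1] = 9/14*5/7 + 5/14*3/7 = 30/49
  d_2[s_2] = 9/14*2/7 + 5/14*4/7 = 19/49
d_2 = (s_1=30/49, s_2=19/49)
  d_3[s_1] = 30/49*5/7 + 19/49*3/7 = 207/343
  d_3[s_2] = 30/49*2/7 + 19/49*4/7 = 136/343
d_3 = (s_1=207/343, s_2=136/343)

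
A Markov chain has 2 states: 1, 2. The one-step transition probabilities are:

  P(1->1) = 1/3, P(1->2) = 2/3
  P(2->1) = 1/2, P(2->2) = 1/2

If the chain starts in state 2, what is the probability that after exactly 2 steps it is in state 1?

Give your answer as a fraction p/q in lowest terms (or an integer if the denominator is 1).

Answer: 5/12

Derivation:
Computing P^2 by repeated multiplication:
P^1 =
  1: [1/3, 2/3]
  2: [1/2, 1/2]
P^2 =
  1: [4/9, 5/9]
  2: [5/12, 7/12]

(P^2)[2 -> 1] = 5/12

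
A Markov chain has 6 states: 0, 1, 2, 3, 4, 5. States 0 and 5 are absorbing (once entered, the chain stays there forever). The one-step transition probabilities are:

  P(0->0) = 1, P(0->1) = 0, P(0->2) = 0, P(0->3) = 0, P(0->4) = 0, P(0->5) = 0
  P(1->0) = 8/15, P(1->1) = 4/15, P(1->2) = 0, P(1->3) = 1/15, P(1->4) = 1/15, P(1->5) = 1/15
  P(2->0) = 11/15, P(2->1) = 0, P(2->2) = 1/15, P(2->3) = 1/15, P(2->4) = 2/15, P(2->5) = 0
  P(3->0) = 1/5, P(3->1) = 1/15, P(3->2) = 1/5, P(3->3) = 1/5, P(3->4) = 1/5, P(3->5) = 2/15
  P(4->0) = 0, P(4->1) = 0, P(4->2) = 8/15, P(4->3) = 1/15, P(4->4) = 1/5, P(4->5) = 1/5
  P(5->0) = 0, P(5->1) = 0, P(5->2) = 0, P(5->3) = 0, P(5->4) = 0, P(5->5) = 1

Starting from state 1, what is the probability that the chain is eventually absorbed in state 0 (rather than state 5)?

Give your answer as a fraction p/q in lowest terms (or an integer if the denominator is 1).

Let a_i = P(absorbed in 0 | start in state i).
Boundary conditions: a_0 = 1, a_5 = 0.
For each transient state i, a_i = sum_j P(i->j) * a_j:
  a_1 = 8/15*a_0 + 4/15*a_1 + 0*a_2 + 1/15*a_3 + 1/15*a_4 + 1/15*a_5
  a_2 = 11/15*a_0 + 0*a_1 + 1/15*a_2 + 1/15*a_3 + 2/15*a_4 + 0*a_5
  a_3 = 1/5*a_0 + 1/15*a_1 + 1/5*a_2 + 1/5*a_3 + 1/5*a_4 + 2/15*a_5
  a_4 = 0*a_0 + 0*a_1 + 8/15*a_2 + 1/15*a_3 + 1/5*a_4 + 1/5*a_5

Substituting a_0 = 1 and a_5 = 0, rearrange to (I - Q) a = r where r[i] = P(i -> 0):
  [11/15, 0, -1/15, -1/15] . (a_1, a_2, a_3, a_4) = 8/15
  [0, 14/15, -1/15, -2/15] . (a_1, a_2, a_3, a_4) = 11/15
  [-1/15, -1/5, 4/5, -1/5] . (a_1, a_2, a_3, a_4) = 1/5
  [0, -8/15, -1/15, 4/5] . (a_1, a_2, a_3, a_4) = 0

Solving yields:
  a_1 = 5333/6234
  a_2 = 8746/9351
  a_3 = 6790/9351
  a_4 = 12793/18702

Starting state is 1, so the absorption probability is a_1 = 5333/6234.

Answer: 5333/6234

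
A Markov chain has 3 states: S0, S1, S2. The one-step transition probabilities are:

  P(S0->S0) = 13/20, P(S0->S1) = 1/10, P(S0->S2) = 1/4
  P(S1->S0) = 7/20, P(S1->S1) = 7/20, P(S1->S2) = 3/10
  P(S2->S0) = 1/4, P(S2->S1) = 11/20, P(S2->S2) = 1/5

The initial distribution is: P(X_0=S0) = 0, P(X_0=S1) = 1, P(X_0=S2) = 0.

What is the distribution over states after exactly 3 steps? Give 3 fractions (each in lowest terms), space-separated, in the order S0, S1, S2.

Propagating the distribution step by step (d_{t+1} = d_t * P):
d_0 = (S0=0, S1=1, S2=0)
  d_1[S0] = 0*13/20 + 1*7/20 + 0*1/4 = 7/20
  d_1[S1] = 0*1/10 + 1*7/20 + 0*11/20 = 7/20
  d_1[S2] = 0*1/4 + 1*3/10 + 0*1/5 = 3/10
d_1 = (S0=7/20, S1=7/20, S2=3/10)
  d_2[S0] = 7/20*13/20 + 7/20*7/20 + 3/10*1/4 = 17/40
  d_2[S1] = 7/20*1/10 + 7/20*7/20 + 3/10*11/20 = 129/400
  d_2[S2] = 7/20*1/4 + 7/20*3/10 + 3/10*1/5 = 101/400
d_2 = (S0=17/40, S1=129/400, S2=101/400)
  d_3[S0] = 17/40*13/20 + 129/400*7/20 + 101/400*1/4 = 1809/4000
  d_3[S1] = 17/40*1/10 + 129/400*7/20 + 101/400*11/20 = 1177/4000
  d_3[S2] = 17/40*1/4 + 129/400*3/10 + 101/400*1/5 = 507/2000
d_3 = (S0=1809/4000, S1=1177/4000, S2=507/2000)

Answer: 1809/4000 1177/4000 507/2000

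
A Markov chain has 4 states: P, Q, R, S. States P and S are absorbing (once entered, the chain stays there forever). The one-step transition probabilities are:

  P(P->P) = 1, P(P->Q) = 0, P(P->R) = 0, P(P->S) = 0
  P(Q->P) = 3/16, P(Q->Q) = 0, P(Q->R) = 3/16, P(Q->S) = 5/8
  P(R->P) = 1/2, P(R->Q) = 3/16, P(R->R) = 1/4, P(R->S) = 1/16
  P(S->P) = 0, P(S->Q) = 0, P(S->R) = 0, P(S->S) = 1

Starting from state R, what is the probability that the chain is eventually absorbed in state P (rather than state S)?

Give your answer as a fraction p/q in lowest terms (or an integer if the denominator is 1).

Answer: 137/183

Derivation:
Let a_i = P(absorbed in P | start in state i).
Boundary conditions: a_P = 1, a_S = 0.
For each transient state i, a_i = sum_j P(i->j) * a_j:
  a_Q = 3/16*a_P + 0*a_Q + 3/16*a_R + 5/8*a_S
  a_R = 1/2*a_P + 3/16*a_Q + 1/4*a_R + 1/16*a_S

Substituting a_P = 1 and a_S = 0, rearrange to (I - Q) a = r where r[i] = P(i -> P):
  [1, -3/16] . (a_Q, a_R) = 3/16
  [-3/16, 3/4] . (a_Q, a_R) = 1/2

Solving yields:
  a_Q = 20/61
  a_R = 137/183

Starting state is R, so the absorption probability is a_R = 137/183.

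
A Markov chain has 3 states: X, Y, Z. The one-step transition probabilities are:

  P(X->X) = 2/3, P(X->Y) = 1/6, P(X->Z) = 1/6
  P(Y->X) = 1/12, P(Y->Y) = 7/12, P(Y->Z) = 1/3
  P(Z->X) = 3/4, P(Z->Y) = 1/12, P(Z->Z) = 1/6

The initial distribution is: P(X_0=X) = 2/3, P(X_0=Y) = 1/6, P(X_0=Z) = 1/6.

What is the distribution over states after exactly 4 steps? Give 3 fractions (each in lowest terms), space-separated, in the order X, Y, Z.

Propagating the distribution step by step (d_{t+1} = d_t * P):
d_0 = (X=2/3, Y=1/6, Z=1/6)
  d_1[X] = 2/3*2/3 + 1/6*1/12 + 1/6*3/4 = 7/12
  d_1[Y] = 2/3*1/6 + 1/6*7/12 + 1/6*1/12 = 2/9
  d_1[Z] = 2/3*1/6 + 1/6*1/3 + 1/6*1/6 = 7/36
d_1 = (X=7/12, Y=2/9, Z=7/36)
  d_2[X] = 7/12*2/3 + 2/9*1/12 + 7/36*3/4 = 239/432
  d_2[Y] = 7/12*1/6 + 2/9*7/12 + 7/36*1/12 = 35/144
  d_2[Z] = 7/12*1/6 + 2/9*1/3 + 7/36*1/6 = 11/54
d_2 = (X=239/432, Y=35/144, Z=11/54)
  d_3[X] = 239/432*2/3 + 35/144*1/12 + 11/54*3/4 = 2809/5184
  d_3[Y] = 239/432*1/6 + 35/144*7/12 + 11/54*1/12 = 1301/5184
  d_3[Z] = 239/432*1/6 + 35/144*1/3 + 11/54*1/6 = 179/864
d_3 = (X=2809/5184, Y=1301/5184, Z=179/864)
  d_4[X] = 2809/5184*2/3 + 1301/5184*1/12 + 179/864*3/4 = 33439/62208
  d_4[Y] = 2809/5184*1/6 + 1301/5184*7/12 + 179/864*1/12 = 15799/62208
  d_4[Z] = 2809/5184*1/6 + 1301/5184*1/3 + 179/864*1/6 = 6485/31104
d_4 = (X=33439/62208, Y=15799/62208, Z=6485/31104)

Answer: 33439/62208 15799/62208 6485/31104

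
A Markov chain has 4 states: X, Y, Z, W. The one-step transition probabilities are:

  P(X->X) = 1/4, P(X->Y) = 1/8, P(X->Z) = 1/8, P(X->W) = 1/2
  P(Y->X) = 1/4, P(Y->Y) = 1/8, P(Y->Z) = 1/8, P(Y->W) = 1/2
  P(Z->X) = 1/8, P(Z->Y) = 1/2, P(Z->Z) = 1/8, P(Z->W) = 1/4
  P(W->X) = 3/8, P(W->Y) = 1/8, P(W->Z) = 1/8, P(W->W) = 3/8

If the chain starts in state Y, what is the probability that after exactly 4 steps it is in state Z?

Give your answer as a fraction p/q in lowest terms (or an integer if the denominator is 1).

Answer: 1/8

Derivation:
Computing P^4 by repeated multiplication:
P^1 =
  X: [1/4, 1/8, 1/8, 1/2]
  Y: [1/4, 1/8, 1/8, 1/2]
  Z: [1/8, 1/2, 1/8, 1/4]
  W: [3/8, 1/8, 1/8, 3/8]
P^2 =
  X: [19/64, 11/64, 1/8, 13/32]
  Y: [19/64, 11/64, 1/8, 13/32]
  Z: [17/64, 11/64, 1/8, 7/16]
  W: [9/32, 11/64, 1/8, 27/64]
P^3 =
  X: [73/256, 11/64, 1/8, 107/256]
  Y: [73/256, 11/64, 1/8, 107/256]
  Z: [37/128, 11/64, 1/8, 53/128]
  W: [147/512, 11/64, 1/8, 213/512]
P^4 =
  X: [587/2048, 11/64, 1/8, 853/2048]
  Y: [587/2048, 11/64, 1/8, 853/2048]
  Z: [293/1024, 11/64, 1/8, 427/1024]
  W: [1173/4096, 11/64, 1/8, 1707/4096]

(P^4)[Y -> Z] = 1/8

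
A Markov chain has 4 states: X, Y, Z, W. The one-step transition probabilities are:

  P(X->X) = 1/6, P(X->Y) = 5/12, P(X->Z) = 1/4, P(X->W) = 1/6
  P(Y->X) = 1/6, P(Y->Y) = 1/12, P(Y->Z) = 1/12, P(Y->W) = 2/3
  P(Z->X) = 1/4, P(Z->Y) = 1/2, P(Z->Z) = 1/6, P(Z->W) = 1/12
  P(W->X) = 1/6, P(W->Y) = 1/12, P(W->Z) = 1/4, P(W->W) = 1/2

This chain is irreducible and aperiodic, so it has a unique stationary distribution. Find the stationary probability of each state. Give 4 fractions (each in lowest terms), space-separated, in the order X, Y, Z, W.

Answer: 183/1000 113/500 49/250 79/200

Derivation:
The stationary distribution satisfies pi = pi * P, i.e.:
  pi_X = 1/6*pi_X + 1/6*pi_Y + 1/4*pi_Z + 1/6*pi_W
  pi_Y = 5/12*pi_X + 1/12*pi_Y + 1/2*pi_Z + 1/12*pi_W
  pi_Z = 1/4*pi_X + 1/12*pi_Y + 1/6*pi_Z + 1/4*pi_W
  pi_W = 1/6*pi_X + 2/3*pi_Y + 1/12*pi_Z + 1/2*pi_W
with normalization: pi_X + pi_Y + pi_Z + pi_W = 1.

Using the first 3 balance equations plus normalization, the linear system A*pi = b is:
  [-5/6, 1/6, 1/4, 1/6] . pi = 0
  [5/12, -11/12, 1/2, 1/12] . pi = 0
  [1/4, 1/12, -5/6, 1/4] . pi = 0
  [1, 1, 1, 1] . pi = 1

Solving yields:
  pi_X = 183/1000
  pi_Y = 113/500
  pi_Z = 49/250
  pi_W = 79/200

Verification (pi * P):
  183/1000*1/6 + 113/500*1/6 + 49/250*1/4 + 79/200*1/6 = 183/1000 = pi_X  (ok)
  183/1000*5/12 + 113/500*1/12 + 49/250*1/2 + 79/200*1/12 = 113/500 = pi_Y  (ok)
  183/1000*1/4 + 113/500*1/12 + 49/250*1/6 + 79/200*1/4 = 49/250 = pi_Z  (ok)
  183/1000*1/6 + 113/500*2/3 + 49/250*1/12 + 79/200*1/2 = 79/200 = pi_W  (ok)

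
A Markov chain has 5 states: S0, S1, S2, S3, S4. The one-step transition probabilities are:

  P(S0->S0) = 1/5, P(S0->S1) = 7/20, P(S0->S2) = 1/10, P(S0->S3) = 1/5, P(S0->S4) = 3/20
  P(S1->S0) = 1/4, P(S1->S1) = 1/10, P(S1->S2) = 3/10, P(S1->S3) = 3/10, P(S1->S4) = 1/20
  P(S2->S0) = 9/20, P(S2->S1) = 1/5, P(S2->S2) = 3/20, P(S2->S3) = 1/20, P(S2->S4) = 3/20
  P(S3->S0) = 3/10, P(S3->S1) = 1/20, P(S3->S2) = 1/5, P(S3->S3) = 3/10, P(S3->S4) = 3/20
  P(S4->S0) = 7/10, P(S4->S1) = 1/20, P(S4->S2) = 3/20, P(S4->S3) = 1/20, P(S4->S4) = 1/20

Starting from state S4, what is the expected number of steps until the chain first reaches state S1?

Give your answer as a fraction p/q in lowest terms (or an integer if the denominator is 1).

Let h_i = expected steps to first reach S1 from state i.
Boundary: h_S1 = 0.
First-step equations for the other states:
  h_S0 = 1 + 1/5*h_S0 + 7/20*h_S1 + 1/10*h_S2 + 1/5*h_S3 + 3/20*h_S4
  h_S2 = 1 + 9/20*h_S0 + 1/5*h_S1 + 3/20*h_S2 + 1/20*h_S3 + 3/20*h_S4
  h_S3 = 1 + 3/10*h_S0 + 1/20*h_S1 + 1/5*h_S2 + 3/10*h_S3 + 3/20*h_S4
  h_S4 = 1 + 7/10*h_S0 + 1/20*h_S1 + 3/20*h_S2 + 1/20*h_S3 + 1/20*h_S4

Substituting h_S1 = 0 and rearranging gives the linear system (I - Q) h = 1:
  [4/5, -1/10, -1/5, -3/20] . (h_S0, h_S2, h_S3, h_S4) = 1
  [-9/20, 17/20, -1/20, -3/20] . (h_S0, h_S2, h_S3, h_S4) = 1
  [-3/10, -1/5, 7/10, -3/20] . (h_S0, h_S2, h_S3, h_S4) = 1
  [-7/10, -3/20, -1/20, 19/20] . (h_S0, h_S2, h_S3, h_S4) = 1

Solving yields:
  h_S0 = 12760/3013
  h_S2 = 14080/3013
  h_S3 = 17160/3013
  h_S4 = 15700/3013

Starting state is S4, so the expected hitting time is h_S4 = 15700/3013.

Answer: 15700/3013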